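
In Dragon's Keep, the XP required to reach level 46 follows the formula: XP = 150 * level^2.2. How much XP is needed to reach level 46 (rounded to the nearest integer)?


XP = 150 * level^2.2
Substitute level = 46:
XP = 150 * 46^2.2
= 150 * 4550.585
= 682588

682588 XP


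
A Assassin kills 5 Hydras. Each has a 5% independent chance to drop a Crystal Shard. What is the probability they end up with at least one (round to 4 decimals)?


P(at least one) = 1 - P(none) = 1 - (1-p)^n
p = 5/100 = 0.05
1 - p = 0.95
(1 - p)^5 = 0.95^5 = 0.773781
P(at least one) = 1 - 0.773781 = 0.2262

0.2262


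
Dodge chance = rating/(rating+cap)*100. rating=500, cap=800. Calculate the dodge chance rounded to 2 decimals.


dodge% = 500 / (500 + 800) * 100
= 500 / 1300 * 100
= 0.384615 * 100
= 38.46%

38.46%


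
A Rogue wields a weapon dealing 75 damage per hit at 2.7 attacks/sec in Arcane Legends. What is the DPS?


DPS = damage * attack_speed
= 75 * 2.7
= 202.5

202.5 DPS


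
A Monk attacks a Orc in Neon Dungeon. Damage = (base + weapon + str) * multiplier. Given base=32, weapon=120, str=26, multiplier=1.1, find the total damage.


Sum base + weapon + str = 32 + 120 + 26 = 178
Multiply by 1.1:
178 * 1.1 = 195.8

195.8 damage


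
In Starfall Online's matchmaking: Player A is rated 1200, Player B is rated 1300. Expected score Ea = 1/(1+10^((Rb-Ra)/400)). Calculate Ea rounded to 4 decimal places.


Elo expected score: Ea = 1/(1 + 10^((Rb-Ra)/400))
Rb - Ra = 1300 - 1200 = 100
(Rb-Ra)/400 = 100/400 = 0.25
10^0.25 = 1.778279
Ea = 1/(1 + 1.778279) = 1/2.778279 = 0.3599

0.3599


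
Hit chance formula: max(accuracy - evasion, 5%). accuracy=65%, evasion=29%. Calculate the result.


accuracy - evasion = 65 - 29 = 36
Apply floor: max(36, 5) = 36
Hit chance = 36%

36%


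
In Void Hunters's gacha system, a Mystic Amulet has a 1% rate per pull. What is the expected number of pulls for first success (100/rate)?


Expected pulls for a geometric distribution = 1/p = 100 / rate%
= 100 / 1
= 100.0

100.0 pulls


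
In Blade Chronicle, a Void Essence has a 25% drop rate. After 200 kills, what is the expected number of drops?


Expected drops = kills * (drop_rate / 100)
= 200 * (25 / 100)
= 200 * 0.25
= 50.0

50.0 drops


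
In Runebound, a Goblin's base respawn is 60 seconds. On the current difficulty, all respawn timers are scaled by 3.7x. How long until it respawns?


Respawn time = base * multiplier
= 60 * 3.7
= 222.0 seconds

222.0 seconds


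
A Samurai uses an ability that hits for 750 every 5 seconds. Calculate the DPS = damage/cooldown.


DPS = damage / cooldown
= 750 / 5
= 150.00

150.00 DPS


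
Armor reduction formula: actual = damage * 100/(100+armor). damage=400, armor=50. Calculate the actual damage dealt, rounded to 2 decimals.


actual = 400 * 100 / (100 + 50)
= 400 * 100 / 150
= 40000 / 150
= 266.67

266.67 damage


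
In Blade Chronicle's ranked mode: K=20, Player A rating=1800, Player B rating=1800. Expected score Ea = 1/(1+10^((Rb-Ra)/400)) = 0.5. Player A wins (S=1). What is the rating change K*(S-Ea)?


Elo update: delta = K * (S - Ea), where S = 1 (wins)
S - Ea = 1 - 0.5 = 0.5
Rating change = 20 * 0.5
= 10.00

10.00 rating points


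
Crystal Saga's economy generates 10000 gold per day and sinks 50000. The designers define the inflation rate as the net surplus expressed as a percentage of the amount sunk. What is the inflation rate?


Net gold = 10000 - 50000 = -40000
Inflation rate = net / sunk * 100 = -40000 / 50000 * 100
= -0.8 * 100
= -80.00%

-80.00%


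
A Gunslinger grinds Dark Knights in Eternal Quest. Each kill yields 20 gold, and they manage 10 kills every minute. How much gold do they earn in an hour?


Gold per minute = 20 * 10 = 200
Gold per hour = 200 * 60 = 12000

12000 gold/hour


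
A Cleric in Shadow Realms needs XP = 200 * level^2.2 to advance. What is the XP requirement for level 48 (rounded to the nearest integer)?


XP = 200 * level^2.2
Substitute level = 48:
XP = 200 * 48^2.2
= 200 * 4997.2459
= 999449

999449 XP


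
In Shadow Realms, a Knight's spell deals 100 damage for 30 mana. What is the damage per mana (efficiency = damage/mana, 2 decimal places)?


Efficiency = damage / mana
= 100 / 30
= 3.33

3.33 dmg/mana


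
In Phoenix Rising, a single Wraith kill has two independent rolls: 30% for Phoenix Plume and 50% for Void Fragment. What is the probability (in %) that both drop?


For independent events, P(both) = P(A) * P(B)
= 30% * 50%
= 1500 / 100 %
= 15.0%

15.0%


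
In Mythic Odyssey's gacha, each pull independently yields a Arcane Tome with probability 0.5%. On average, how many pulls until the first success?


Expected pulls for a geometric distribution = 1/p = 100 / rate%
= 100 / 0.5
= 200.0

200.0 pulls


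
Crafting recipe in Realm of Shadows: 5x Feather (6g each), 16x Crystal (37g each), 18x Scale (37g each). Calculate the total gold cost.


Cost breakdown:
  Feather: 5 * 6 = 30
  Crystal: 16 * 37 = 592
  Scale: 18 * 37 = 666
Total = 30 + 592 + 666 = 1288

1288 gold


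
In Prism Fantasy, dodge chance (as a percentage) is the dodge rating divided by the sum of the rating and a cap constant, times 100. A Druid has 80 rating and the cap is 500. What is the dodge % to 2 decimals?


dodge% = 80 / (80 + 500) * 100
= 80 / 580 * 100
= 0.137931 * 100
= 13.79%

13.79%


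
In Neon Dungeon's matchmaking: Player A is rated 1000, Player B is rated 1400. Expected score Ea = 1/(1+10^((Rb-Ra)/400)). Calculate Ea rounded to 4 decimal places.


Elo expected score: Ea = 1/(1 + 10^((Rb-Ra)/400))
Rb - Ra = 1400 - 1000 = 400
(Rb-Ra)/400 = 400/400 = 1.0
10^1.0 = 10.0
Ea = 1/(1 + 10.0) = 1/11.0 = 0.0909

0.0909


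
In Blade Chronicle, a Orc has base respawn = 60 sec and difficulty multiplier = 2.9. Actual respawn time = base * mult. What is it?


Respawn time = base * multiplier
= 60 * 2.9
= 174.0 seconds

174.0 seconds


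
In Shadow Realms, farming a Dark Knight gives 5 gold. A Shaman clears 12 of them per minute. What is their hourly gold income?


Gold per minute = 5 * 12 = 60
Gold per hour = 60 * 60 = 3600

3600 gold/hour


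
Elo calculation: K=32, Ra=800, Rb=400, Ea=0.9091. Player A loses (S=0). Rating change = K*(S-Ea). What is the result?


Elo update: delta = K * (S - Ea), where S = 0 (loses)
S - Ea = 0 - 0.9091 = -0.9091
Rating change = 32 * -0.9091
= -29.09

-29.09 rating points


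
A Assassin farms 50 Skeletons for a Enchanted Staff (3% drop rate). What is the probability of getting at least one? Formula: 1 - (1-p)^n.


P(at least one) = 1 - P(none) = 1 - (1-p)^n
p = 3/100 = 0.03
1 - p = 0.97
(1 - p)^50 = 0.97^50 = 0.218065
P(at least one) = 1 - 0.218065 = 0.7819

0.7819


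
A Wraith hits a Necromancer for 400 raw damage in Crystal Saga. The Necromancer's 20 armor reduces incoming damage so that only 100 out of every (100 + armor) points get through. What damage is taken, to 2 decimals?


actual = 400 * 100 / (100 + 20)
= 400 * 100 / 120
= 40000 / 120
= 333.33

333.33 damage


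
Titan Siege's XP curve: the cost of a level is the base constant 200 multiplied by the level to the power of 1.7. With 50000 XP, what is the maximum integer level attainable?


XP = 200 * level^1.7, so level = (XP / 200)^(1/1.7)
= (50000 / 200)^(1/1.7)
= 250.0^0.5882
= 25.7367
Floor: level = 25

level 25


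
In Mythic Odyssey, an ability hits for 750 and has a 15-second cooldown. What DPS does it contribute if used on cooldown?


DPS = damage / cooldown
= 750 / 15
= 50.00

50.00 DPS


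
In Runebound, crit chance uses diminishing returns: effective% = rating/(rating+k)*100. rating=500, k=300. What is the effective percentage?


effective% = rating / (rating + k) * 100
= 500 / (500 + 300) * 100
= 500 / 800 * 100
= 0.625 * 100
= 62.50%

62.50%


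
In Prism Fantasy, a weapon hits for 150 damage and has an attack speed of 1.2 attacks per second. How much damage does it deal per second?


DPS = damage * attack_speed
= 150 * 1.2
= 180.0

180.0 DPS


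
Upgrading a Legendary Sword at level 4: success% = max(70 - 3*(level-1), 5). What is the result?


raw_rate = 70 - 3 * (4 - 1)
= 70 - 3 * 3
= 70 - 9
= 61
Apply floor: max(61, 5) = 61%

61%


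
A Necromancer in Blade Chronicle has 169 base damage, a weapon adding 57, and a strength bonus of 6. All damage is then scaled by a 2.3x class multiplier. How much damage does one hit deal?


Sum base + weapon + str = 169 + 57 + 6 = 232
Multiply by 2.3:
232 * 2.3 = 533.6

533.6 damage


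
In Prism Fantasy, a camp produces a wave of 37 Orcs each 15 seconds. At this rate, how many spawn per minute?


Spawns per minute = count * (60 / interval)
= 37 * (60 / 15)
= 37 * 4.0
= 148.0

148.0 per minute


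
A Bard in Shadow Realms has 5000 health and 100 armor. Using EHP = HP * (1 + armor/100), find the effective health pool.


EHP = 5000 * (1 + 100/100)
= 5000 * (1 + 1.0)
= 5000 * 2.0
= 10000.0

10000.0 EHP


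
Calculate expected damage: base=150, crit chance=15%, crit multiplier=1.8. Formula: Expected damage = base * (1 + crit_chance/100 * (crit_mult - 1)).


E[dmg] = base * (1 + crit_chance * (crit_mult - 1))
cc as decimal = 15/100 = 0.15
cm - 1 = 1.8 - 1 = 0.8
Bonus factor = 0.15 * 0.8 = 0.12
Total multiplier = 1 + 0.12 = 1.12
Expected damage = 150 * 1.12 = 168.00

168.00 damage


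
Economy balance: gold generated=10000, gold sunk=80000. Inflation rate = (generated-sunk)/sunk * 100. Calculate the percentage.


Net gold = 10000 - 80000 = -70000
Inflation rate = net / sunk * 100 = -70000 / 80000 * 100
= -0.875 * 100
= -87.50%

-87.50%


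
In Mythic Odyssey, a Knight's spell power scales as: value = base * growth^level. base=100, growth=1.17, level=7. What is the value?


value = base * growth^level
= 100 * 1.17^7
= 100 * 3.001242
= 300.12

300.12 spell power


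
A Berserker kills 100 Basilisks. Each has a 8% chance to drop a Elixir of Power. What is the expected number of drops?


Expected drops = kills * (drop_rate / 100)
= 100 * (8 / 100)
= 100 * 0.08
= 8.0

8.0 drops


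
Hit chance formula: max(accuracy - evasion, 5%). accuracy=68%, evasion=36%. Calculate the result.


accuracy - evasion = 68 - 36 = 32
Apply floor: max(32, 5) = 32
Hit chance = 32%

32%


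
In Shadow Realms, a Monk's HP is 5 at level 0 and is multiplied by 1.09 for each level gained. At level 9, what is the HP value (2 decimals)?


value = base * growth^level
= 5 * 1.09^9
= 5 * 2.171893
= 10.86

10.86 HP


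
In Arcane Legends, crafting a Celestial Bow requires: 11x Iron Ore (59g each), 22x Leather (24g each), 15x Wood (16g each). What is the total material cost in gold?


Cost breakdown:
  Iron Ore: 11 * 59 = 649
  Leather: 22 * 24 = 528
  Wood: 15 * 16 = 240
Total = 649 + 528 + 240 = 1417

1417 gold


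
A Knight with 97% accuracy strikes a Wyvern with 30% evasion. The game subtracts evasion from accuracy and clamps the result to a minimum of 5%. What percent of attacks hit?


accuracy - evasion = 97 - 30 = 67
Apply floor: max(67, 5) = 67
Hit chance = 67%

67%


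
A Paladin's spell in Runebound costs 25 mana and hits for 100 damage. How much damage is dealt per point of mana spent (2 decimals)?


Efficiency = damage / mana
= 100 / 25
= 4.00

4.00 dmg/mana


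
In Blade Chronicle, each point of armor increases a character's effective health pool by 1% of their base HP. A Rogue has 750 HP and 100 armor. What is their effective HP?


EHP = 750 * (1 + 100/100)
= 750 * (1 + 1.0)
= 750 * 2.0
= 1500.0

1500.0 EHP


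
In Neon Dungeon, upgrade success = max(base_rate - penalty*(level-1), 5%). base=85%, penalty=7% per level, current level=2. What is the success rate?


raw_rate = 85 - 7 * (2 - 1)
= 85 - 7 * 1
= 85 - 7
= 78
Apply floor: max(78, 5) = 78%

78%


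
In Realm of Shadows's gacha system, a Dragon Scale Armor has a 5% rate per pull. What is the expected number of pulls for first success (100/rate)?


Expected pulls for a geometric distribution = 1/p = 100 / rate%
= 100 / 5
= 20.0

20.0 pulls


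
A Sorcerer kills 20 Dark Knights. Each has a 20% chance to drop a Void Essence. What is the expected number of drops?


Expected drops = kills * (drop_rate / 100)
= 20 * (20 / 100)
= 20 * 0.2
= 4.0

4.0 drops


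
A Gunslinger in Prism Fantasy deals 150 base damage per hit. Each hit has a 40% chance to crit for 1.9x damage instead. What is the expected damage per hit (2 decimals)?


E[dmg] = base * (1 + crit_chance * (crit_mult - 1))
cc as decimal = 40/100 = 0.4
cm - 1 = 1.9 - 1 = 0.9
Bonus factor = 0.4 * 0.9 = 0.36
Total multiplier = 1 + 0.36 = 1.36
Expected damage = 150 * 1.36 = 204.00

204.00 damage


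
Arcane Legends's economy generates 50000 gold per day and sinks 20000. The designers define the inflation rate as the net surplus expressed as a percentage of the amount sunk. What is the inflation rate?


Net gold = 50000 - 20000 = 30000
Inflation rate = net / sunk * 100 = 30000 / 20000 * 100
= 1.5 * 100
= 150.00%

150.00%


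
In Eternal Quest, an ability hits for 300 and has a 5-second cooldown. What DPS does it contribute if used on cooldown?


DPS = damage / cooldown
= 300 / 5
= 60.00

60.00 DPS


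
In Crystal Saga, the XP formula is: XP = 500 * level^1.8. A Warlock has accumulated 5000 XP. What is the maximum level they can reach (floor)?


XP = 500 * level^1.8, so level = (XP / 500)^(1/1.8)
= (5000 / 500)^(1/1.8)
= 10.0^0.5556
= 3.5938
Floor: level = 3

level 3


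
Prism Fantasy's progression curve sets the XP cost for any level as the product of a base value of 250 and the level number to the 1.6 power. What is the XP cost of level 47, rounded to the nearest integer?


XP = 250 * level^1.6
Substitute level = 47:
XP = 250 * 47^1.6
= 250 * 473.5399
= 118385

118385 XP


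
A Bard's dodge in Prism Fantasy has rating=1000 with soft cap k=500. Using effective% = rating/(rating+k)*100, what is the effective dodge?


effective% = rating / (rating + k) * 100
= 1000 / (1000 + 500) * 100
= 1000 / 1500 * 100
= 0.666667 * 100
= 66.67%

66.67%


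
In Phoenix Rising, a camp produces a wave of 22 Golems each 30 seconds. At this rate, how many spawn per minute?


Spawns per minute = count * (60 / interval)
= 22 * (60 / 30)
= 22 * 2.0
= 44.0

44.0 per minute


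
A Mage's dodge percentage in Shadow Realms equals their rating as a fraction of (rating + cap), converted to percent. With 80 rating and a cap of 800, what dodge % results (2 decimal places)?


dodge% = 80 / (80 + 800) * 100
= 80 / 880 * 100
= 0.090909 * 100
= 9.09%

9.09%


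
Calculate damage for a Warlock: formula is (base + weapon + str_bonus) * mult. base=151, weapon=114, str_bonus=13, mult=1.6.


Sum base + weapon + str = 151 + 114 + 13 = 278
Multiply by 1.6:
278 * 1.6 = 444.8

444.8 damage


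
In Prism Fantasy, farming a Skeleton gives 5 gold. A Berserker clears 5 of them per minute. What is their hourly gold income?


Gold per minute = 5 * 5 = 25
Gold per hour = 25 * 60 = 1500

1500 gold/hour


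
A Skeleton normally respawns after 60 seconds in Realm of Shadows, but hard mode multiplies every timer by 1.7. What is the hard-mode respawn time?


Respawn time = base * multiplier
= 60 * 1.7
= 102.0 seconds

102.0 seconds


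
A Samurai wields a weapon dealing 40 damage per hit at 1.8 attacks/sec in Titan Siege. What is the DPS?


DPS = damage * attack_speed
= 40 * 1.8
= 72.0

72.0 DPS


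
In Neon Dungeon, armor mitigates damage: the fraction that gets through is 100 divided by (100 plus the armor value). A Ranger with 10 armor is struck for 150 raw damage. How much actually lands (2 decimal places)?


actual = 150 * 100 / (100 + 10)
= 150 * 100 / 110
= 15000 / 110
= 136.36

136.36 damage


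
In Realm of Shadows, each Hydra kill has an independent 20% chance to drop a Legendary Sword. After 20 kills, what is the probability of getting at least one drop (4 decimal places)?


P(at least one) = 1 - P(none) = 1 - (1-p)^n
p = 20/100 = 0.2
1 - p = 0.8
(1 - p)^20 = 0.8^20 = 0.011529
P(at least one) = 1 - 0.011529 = 0.9885

0.9885


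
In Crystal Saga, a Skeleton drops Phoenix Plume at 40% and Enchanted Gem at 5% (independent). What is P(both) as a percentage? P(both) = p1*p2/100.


For independent events, P(both) = P(A) * P(B)
= 40% * 5%
= 200 / 100 %
= 2.0%

2.0%


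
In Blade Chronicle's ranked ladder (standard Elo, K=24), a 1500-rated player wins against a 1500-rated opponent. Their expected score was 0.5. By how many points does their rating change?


Elo update: delta = K * (S - Ea), where S = 1 (wins)
S - Ea = 1 - 0.5 = 0.5
Rating change = 24 * 0.5
= 12.00

12.00 rating points


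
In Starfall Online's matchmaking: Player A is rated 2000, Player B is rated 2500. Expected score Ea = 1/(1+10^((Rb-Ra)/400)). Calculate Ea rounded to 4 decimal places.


Elo expected score: Ea = 1/(1 + 10^((Rb-Ra)/400))
Rb - Ra = 2500 - 2000 = 500
(Rb-Ra)/400 = 500/400 = 1.25
10^1.25 = 17.782794
Ea = 1/(1 + 17.782794) = 1/18.782794 = 0.0532

0.0532


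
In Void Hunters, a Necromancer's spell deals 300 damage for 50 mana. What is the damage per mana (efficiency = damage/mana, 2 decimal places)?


Efficiency = damage / mana
= 300 / 50
= 6.00

6.00 dmg/mana


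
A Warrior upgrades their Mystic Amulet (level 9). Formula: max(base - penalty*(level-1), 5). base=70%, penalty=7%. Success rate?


raw_rate = 70 - 7 * (9 - 1)
= 70 - 7 * 8
= 70 - 56
= 14
Apply floor: max(14, 5) = 14%

14%


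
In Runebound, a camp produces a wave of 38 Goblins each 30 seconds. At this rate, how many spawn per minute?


Spawns per minute = count * (60 / interval)
= 38 * (60 / 30)
= 38 * 2.0
= 76.0

76.0 per minute


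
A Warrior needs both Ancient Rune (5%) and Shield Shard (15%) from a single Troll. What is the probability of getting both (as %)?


For independent events, P(both) = P(A) * P(B)
= 5% * 15%
= 75 / 100 %
= 0.75%

0.75%


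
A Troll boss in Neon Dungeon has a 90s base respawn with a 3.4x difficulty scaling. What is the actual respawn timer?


Respawn time = base * multiplier
= 90 * 3.4
= 306.0 seconds

306.0 seconds


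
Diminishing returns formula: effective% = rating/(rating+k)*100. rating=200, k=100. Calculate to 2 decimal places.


effective% = rating / (rating + k) * 100
= 200 / (200 + 100) * 100
= 200 / 300 * 100
= 0.666667 * 100
= 66.67%

66.67%


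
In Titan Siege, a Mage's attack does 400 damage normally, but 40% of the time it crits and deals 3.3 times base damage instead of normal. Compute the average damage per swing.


E[dmg] = base * (1 + crit_chance * (crit_mult - 1))
cc as decimal = 40/100 = 0.4
cm - 1 = 3.3 - 1 = 2.3
Bonus factor = 0.4 * 2.3 = 0.92
Total multiplier = 1 + 0.92 = 1.92
Expected damage = 400 * 1.92 = 768.00

768.00 damage


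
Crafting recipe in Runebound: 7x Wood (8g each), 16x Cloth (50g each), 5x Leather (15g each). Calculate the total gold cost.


Cost breakdown:
  Wood: 7 * 8 = 56
  Cloth: 16 * 50 = 800
  Leather: 5 * 15 = 75
Total = 56 + 800 + 75 = 931

931 gold


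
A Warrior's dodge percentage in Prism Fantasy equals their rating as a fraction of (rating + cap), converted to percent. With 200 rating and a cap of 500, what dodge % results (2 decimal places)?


dodge% = 200 / (200 + 500) * 100
= 200 / 700 * 100
= 0.285714 * 100
= 28.57%

28.57%


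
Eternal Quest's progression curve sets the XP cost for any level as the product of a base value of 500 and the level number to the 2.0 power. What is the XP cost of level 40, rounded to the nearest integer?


XP = 500 * level^2.0
Substitute level = 40:
XP = 500 * 40^2.0
= 500 * 1600.0
= 800000

800000 XP


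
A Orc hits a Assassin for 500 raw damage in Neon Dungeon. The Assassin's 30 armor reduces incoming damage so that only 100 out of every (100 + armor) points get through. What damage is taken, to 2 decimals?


actual = 500 * 100 / (100 + 30)
= 500 * 100 / 130
= 50000 / 130
= 384.62

384.62 damage


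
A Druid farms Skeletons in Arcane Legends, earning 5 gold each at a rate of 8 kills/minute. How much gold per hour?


Gold per minute = 5 * 8 = 40
Gold per hour = 40 * 60 = 2400

2400 gold/hour


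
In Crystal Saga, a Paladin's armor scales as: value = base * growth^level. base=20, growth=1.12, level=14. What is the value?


value = base * growth^level
= 20 * 1.12^14
= 20 * 4.887112
= 97.74

97.74 armor


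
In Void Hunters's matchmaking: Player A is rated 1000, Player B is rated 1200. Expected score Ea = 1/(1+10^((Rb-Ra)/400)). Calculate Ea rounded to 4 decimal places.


Elo expected score: Ea = 1/(1 + 10^((Rb-Ra)/400))
Rb - Ra = 1200 - 1000 = 200
(Rb-Ra)/400 = 200/400 = 0.5
10^0.5 = 3.162278
Ea = 1/(1 + 3.162278) = 1/4.162278 = 0.2403

0.2403


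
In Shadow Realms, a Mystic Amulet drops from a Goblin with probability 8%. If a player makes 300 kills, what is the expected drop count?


Expected drops = kills * (drop_rate / 100)
= 300 * (8 / 100)
= 300 * 0.08
= 24.0

24.0 drops


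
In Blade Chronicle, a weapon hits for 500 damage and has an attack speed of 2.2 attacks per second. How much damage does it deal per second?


DPS = damage * attack_speed
= 500 * 2.2
= 1100.0

1100.0 DPS


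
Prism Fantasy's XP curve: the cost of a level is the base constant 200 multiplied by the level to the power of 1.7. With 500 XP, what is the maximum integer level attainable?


XP = 200 * level^1.7, so level = (XP / 200)^(1/1.7)
= (500 / 200)^(1/1.7)
= 2.5^0.5882
= 1.7143
Floor: level = 1

level 1


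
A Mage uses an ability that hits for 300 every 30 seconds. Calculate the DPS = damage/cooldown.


DPS = damage / cooldown
= 300 / 30
= 10.00

10.00 DPS


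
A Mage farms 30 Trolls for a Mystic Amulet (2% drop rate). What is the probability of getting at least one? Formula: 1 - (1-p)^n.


P(at least one) = 1 - P(none) = 1 - (1-p)^n
p = 2/100 = 0.02
1 - p = 0.98
(1 - p)^30 = 0.98^30 = 0.545484
P(at least one) = 1 - 0.545484 = 0.4545

0.4545


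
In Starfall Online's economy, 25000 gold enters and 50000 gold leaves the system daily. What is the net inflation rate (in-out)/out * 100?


Net gold = 25000 - 50000 = -25000
Inflation rate = net / sunk * 100 = -25000 / 50000 * 100
= -0.5 * 100
= -50.00%

-50.00%


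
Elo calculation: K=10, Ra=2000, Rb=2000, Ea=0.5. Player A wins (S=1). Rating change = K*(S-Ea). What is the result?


Elo update: delta = K * (S - Ea), where S = 1 (wins)
S - Ea = 1 - 0.5 = 0.5
Rating change = 10 * 0.5
= 5.00

5.00 rating points


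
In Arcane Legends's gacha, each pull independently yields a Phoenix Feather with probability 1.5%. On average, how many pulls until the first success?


Expected pulls for a geometric distribution = 1/p = 100 / rate%
= 100 / 1.5
= 66.67

66.67 pulls


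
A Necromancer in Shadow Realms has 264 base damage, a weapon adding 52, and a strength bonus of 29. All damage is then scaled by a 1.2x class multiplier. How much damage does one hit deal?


Sum base + weapon + str = 264 + 52 + 29 = 345
Multiply by 1.2:
345 * 1.2 = 414.0

414.0 damage


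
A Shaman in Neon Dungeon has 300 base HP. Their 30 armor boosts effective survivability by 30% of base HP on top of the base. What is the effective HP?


EHP = 300 * (1 + 30/100)
= 300 * (1 + 0.3)
= 300 * 1.3
= 390.0

390.0 EHP


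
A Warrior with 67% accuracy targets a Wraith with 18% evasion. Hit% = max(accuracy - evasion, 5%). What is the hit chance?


accuracy - evasion = 67 - 18 = 49
Apply floor: max(49, 5) = 49
Hit chance = 49%

49%


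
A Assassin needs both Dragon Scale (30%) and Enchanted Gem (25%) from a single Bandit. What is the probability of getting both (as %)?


For independent events, P(both) = P(A) * P(B)
= 30% * 25%
= 750 / 100 %
= 7.5%

7.5%


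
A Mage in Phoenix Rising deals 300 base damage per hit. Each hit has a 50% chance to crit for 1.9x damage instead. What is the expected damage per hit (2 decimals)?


E[dmg] = base * (1 + crit_chance * (crit_mult - 1))
cc as decimal = 50/100 = 0.5
cm - 1 = 1.9 - 1 = 0.9
Bonus factor = 0.5 * 0.9 = 0.45
Total multiplier = 1 + 0.45 = 1.45
Expected damage = 300 * 1.45 = 435.00

435.00 damage


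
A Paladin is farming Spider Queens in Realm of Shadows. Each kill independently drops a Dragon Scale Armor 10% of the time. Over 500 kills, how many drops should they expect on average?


Expected drops = kills * (drop_rate / 100)
= 500 * (10 / 100)
= 500 * 0.1
= 50.0

50.0 drops


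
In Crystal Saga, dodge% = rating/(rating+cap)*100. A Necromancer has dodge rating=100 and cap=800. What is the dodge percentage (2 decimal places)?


dodge% = 100 / (100 + 800) * 100
= 100 / 900 * 100
= 0.111111 * 100
= 11.11%

11.11%


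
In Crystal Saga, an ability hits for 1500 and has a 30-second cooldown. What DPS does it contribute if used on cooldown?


DPS = damage / cooldown
= 1500 / 30
= 50.00

50.00 DPS


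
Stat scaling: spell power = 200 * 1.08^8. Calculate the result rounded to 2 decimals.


value = base * growth^level
= 200 * 1.08^8
= 200 * 1.85093
= 370.19

370.19 spell power


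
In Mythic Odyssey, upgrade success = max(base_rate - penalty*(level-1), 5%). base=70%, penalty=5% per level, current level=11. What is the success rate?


raw_rate = 70 - 5 * (11 - 1)
= 70 - 5 * 10
= 70 - 50
= 20
Apply floor: max(20, 5) = 20%

20%


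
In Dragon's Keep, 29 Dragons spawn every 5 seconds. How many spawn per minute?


Spawns per minute = count * (60 / interval)
= 29 * (60 / 5)
= 29 * 12.0
= 348.0

348.0 per minute


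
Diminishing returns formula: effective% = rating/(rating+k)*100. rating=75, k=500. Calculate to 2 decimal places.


effective% = rating / (rating + k) * 100
= 75 / (75 + 500) * 100
= 75 / 575 * 100
= 0.130435 * 100
= 13.04%

13.04%


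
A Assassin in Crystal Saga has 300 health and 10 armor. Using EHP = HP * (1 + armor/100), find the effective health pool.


EHP = 300 * (1 + 10/100)
= 300 * (1 + 0.1)
= 300 * 1.1
= 330.0

330.0 EHP


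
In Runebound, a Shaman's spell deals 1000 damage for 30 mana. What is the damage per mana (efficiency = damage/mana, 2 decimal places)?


Efficiency = damage / mana
= 1000 / 30
= 33.33

33.33 dmg/mana


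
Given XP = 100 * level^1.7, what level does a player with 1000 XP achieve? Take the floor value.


XP = 100 * level^1.7, so level = (XP / 100)^(1/1.7)
= (1000 / 100)^(1/1.7)
= 10.0^0.5882
= 3.8747
Floor: level = 3

level 3


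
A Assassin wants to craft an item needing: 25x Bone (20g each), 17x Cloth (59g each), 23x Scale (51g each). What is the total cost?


Cost breakdown:
  Bone: 25 * 20 = 500
  Cloth: 17 * 59 = 1003
  Scale: 23 * 51 = 1173
Total = 500 + 1003 + 1173 = 2676

2676 gold


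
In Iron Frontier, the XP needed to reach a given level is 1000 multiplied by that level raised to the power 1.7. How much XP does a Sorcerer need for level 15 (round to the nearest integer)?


XP = 1000 * level^1.7
Substitute level = 15:
XP = 1000 * 15^1.7
= 1000 * 99.8516
= 99852

99852 XP


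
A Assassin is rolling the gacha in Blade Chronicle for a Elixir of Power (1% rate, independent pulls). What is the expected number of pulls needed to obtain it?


Expected pulls for a geometric distribution = 1/p = 100 / rate%
= 100 / 1
= 100.0

100.0 pulls


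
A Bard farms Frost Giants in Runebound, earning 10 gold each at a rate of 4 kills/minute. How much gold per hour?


Gold per minute = 10 * 4 = 40
Gold per hour = 40 * 60 = 2400

2400 gold/hour


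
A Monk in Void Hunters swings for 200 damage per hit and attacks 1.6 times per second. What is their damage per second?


DPS = damage * attack_speed
= 200 * 1.6
= 320.0

320.0 DPS


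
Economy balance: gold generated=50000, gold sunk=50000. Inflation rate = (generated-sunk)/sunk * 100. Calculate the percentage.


Net gold = 50000 - 50000 = 0
Inflation rate = net / sunk * 100 = 0 / 50000 * 100
= 0.0 * 100
= 0.00%

0.00%


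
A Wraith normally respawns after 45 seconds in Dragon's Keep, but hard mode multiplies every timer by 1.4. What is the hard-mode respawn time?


Respawn time = base * multiplier
= 45 * 1.4
= 63.0 seconds

63.0 seconds


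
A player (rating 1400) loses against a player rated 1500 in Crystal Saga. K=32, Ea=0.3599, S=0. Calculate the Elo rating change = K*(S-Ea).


Elo update: delta = K * (S - Ea), where S = 0 (loses)
S - Ea = 0 - 0.3599 = -0.3599
Rating change = 32 * -0.3599
= -11.52

-11.52 rating points


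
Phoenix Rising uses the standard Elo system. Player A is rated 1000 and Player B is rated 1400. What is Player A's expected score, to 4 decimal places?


Elo expected score: Ea = 1/(1 + 10^((Rb-Ra)/400))
Rb - Ra = 1400 - 1000 = 400
(Rb-Ra)/400 = 400/400 = 1.0
10^1.0 = 10.0
Ea = 1/(1 + 10.0) = 1/11.0 = 0.0909

0.0909


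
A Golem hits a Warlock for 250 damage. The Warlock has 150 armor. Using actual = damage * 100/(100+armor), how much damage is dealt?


actual = 250 * 100 / (100 + 150)
= 250 * 100 / 250
= 25000 / 250
= 100.00

100.00 damage


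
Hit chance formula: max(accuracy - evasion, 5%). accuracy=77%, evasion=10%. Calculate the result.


accuracy - evasion = 77 - 10 = 67
Apply floor: max(67, 5) = 67
Hit chance = 67%

67%


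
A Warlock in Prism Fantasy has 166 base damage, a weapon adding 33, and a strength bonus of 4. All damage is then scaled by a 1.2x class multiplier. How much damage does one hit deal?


Sum base + weapon + str = 166 + 33 + 4 = 203
Multiply by 1.2:
203 * 1.2 = 243.6

243.6 damage


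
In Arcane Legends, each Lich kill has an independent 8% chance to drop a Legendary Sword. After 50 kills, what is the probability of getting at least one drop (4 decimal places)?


P(at least one) = 1 - P(none) = 1 - (1-p)^n
p = 8/100 = 0.08
1 - p = 0.92
(1 - p)^50 = 0.92^50 = 0.015466
P(at least one) = 1 - 0.015466 = 0.9845

0.9845


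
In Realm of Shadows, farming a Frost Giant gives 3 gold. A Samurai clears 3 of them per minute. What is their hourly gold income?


Gold per minute = 3 * 3 = 9
Gold per hour = 9 * 60 = 540

540 gold/hour


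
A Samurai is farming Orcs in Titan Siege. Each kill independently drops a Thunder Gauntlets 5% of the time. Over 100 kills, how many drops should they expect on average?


Expected drops = kills * (drop_rate / 100)
= 100 * (5 / 100)
= 100 * 0.05
= 5.0

5.0 drops


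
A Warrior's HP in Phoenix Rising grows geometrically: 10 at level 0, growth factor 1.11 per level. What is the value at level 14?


value = base * growth^level
= 10 * 1.11^14
= 10 * 4.310441
= 43.10

43.10 HP


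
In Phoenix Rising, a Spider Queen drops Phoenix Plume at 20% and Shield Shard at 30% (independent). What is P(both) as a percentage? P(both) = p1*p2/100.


For independent events, P(both) = P(A) * P(B)
= 20% * 30%
= 600 / 100 %
= 6.0%

6.0%


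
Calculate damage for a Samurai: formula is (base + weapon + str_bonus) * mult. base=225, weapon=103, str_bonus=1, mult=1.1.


Sum base + weapon + str = 225 + 103 + 1 = 329
Multiply by 1.1:
329 * 1.1 = 361.9

361.9 damage


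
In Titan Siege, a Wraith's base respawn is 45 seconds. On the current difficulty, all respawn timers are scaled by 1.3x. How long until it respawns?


Respawn time = base * multiplier
= 45 * 1.3
= 58.5 seconds

58.5 seconds


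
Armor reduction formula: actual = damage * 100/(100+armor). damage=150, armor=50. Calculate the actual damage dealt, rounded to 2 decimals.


actual = 150 * 100 / (100 + 50)
= 150 * 100 / 150
= 15000 / 150
= 100.00

100.00 damage


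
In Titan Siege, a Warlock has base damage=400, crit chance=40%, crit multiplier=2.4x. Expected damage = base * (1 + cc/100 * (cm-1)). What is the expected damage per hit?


E[dmg] = base * (1 + crit_chance * (crit_mult - 1))
cc as decimal = 40/100 = 0.4
cm - 1 = 2.4 - 1 = 1.4
Bonus factor = 0.4 * 1.4 = 0.56
Total multiplier = 1 + 0.56 = 1.56
Expected damage = 400 * 1.56 = 624.00

624.00 damage


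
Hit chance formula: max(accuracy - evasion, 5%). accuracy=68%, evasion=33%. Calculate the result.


accuracy - evasion = 68 - 33 = 35
Apply floor: max(35, 5) = 35
Hit chance = 35%

35%


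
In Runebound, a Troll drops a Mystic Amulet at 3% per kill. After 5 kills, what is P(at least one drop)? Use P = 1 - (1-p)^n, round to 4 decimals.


P(at least one) = 1 - P(none) = 1 - (1-p)^n
p = 3/100 = 0.03
1 - p = 0.97
(1 - p)^5 = 0.97^5 = 0.858734
P(at least one) = 1 - 0.858734 = 0.1413

0.1413


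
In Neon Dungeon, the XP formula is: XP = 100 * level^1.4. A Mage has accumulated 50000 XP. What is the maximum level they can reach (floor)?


XP = 100 * level^1.4, so level = (XP / 100)^(1/1.4)
= (50000 / 100)^(1/1.4)
= 500.0^0.7143
= 84.6907
Floor: level = 84

level 84


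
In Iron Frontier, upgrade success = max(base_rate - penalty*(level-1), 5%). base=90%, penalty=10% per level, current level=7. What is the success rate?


raw_rate = 90 - 10 * (7 - 1)
= 90 - 10 * 6
= 90 - 60
= 30
Apply floor: max(30, 5) = 30%

30%


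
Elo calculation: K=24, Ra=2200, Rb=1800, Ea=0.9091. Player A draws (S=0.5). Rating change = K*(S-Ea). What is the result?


Elo update: delta = K * (S - Ea), where S = 0.5 (draws)
S - Ea = 0.5 - 0.9091 = -0.4091
Rating change = 24 * -0.4091
= -9.82

-9.82 rating points


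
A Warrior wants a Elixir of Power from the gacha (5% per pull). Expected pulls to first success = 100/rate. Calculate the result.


Expected pulls for a geometric distribution = 1/p = 100 / rate%
= 100 / 5
= 20.0

20.0 pulls


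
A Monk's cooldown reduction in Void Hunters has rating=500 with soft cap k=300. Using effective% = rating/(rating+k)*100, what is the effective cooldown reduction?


effective% = rating / (rating + k) * 100
= 500 / (500 + 300) * 100
= 500 / 800 * 100
= 0.625 * 100
= 62.50%

62.50%


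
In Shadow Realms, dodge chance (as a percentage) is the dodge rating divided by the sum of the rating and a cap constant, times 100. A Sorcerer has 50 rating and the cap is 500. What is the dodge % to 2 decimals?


dodge% = 50 / (50 + 500) * 100
= 50 / 550 * 100
= 0.090909 * 100
= 9.09%

9.09%


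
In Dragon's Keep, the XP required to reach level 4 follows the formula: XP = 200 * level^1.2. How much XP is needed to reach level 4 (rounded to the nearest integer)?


XP = 200 * level^1.2
Substitute level = 4:
XP = 200 * 4^1.2
= 200 * 5.278
= 1056

1056 XP


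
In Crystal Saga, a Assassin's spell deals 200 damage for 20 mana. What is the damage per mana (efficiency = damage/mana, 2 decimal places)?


Efficiency = damage / mana
= 200 / 20
= 10.00

10.00 dmg/mana


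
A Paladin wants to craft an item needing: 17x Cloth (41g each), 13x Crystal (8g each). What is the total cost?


Cost breakdown:
  Cloth: 17 * 41 = 697
  Crystal: 13 * 8 = 104
Total = 697 + 104 = 801

801 gold


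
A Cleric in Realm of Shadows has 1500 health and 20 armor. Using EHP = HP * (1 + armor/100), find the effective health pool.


EHP = 1500 * (1 + 20/100)
= 1500 * (1 + 0.2)
= 1500 * 1.2
= 1800.0

1800.0 EHP


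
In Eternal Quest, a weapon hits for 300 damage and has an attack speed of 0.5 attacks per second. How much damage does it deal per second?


DPS = damage * attack_speed
= 300 * 0.5
= 150.0

150.0 DPS


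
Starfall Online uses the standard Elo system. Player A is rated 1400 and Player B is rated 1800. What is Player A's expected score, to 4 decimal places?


Elo expected score: Ea = 1/(1 + 10^((Rb-Ra)/400))
Rb - Ra = 1800 - 1400 = 400
(Rb-Ra)/400 = 400/400 = 1.0
10^1.0 = 10.0
Ea = 1/(1 + 10.0) = 1/11.0 = 0.0909

0.0909


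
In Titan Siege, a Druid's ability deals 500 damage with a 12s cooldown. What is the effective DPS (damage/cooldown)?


DPS = damage / cooldown
= 500 / 12
= 41.67

41.67 DPS


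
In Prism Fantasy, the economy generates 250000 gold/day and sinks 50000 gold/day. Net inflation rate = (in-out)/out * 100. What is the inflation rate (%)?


Net gold = 250000 - 50000 = 200000
Inflation rate = net / sunk * 100 = 200000 / 50000 * 100
= 4.0 * 100
= 400.00%

400.00%


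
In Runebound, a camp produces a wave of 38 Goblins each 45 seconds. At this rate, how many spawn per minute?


Spawns per minute = count * (60 / interval)
= 38 * (60 / 45)
= 38 * 1.3333
= 50.67

50.67 per minute


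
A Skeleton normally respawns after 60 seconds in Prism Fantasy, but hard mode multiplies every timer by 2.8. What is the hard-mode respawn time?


Respawn time = base * multiplier
= 60 * 2.8
= 168.0 seconds

168.0 seconds


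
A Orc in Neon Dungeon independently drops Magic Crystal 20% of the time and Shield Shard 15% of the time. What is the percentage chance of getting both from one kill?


For independent events, P(both) = P(A) * P(B)
= 20% * 15%
= 300 / 100 %
= 3.0%

3.0%


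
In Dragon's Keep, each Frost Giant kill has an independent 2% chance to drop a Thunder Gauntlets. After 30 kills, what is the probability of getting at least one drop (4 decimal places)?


P(at least one) = 1 - P(none) = 1 - (1-p)^n
p = 2/100 = 0.02
1 - p = 0.98
(1 - p)^30 = 0.98^30 = 0.545484
P(at least one) = 1 - 0.545484 = 0.4545

0.4545


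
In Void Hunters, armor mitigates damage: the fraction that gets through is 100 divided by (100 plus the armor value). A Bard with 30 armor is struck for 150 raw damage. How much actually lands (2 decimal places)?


actual = 150 * 100 / (100 + 30)
= 150 * 100 / 130
= 15000 / 130
= 115.38

115.38 damage


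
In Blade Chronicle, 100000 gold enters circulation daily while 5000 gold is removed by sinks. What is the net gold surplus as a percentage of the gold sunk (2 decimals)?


Net gold = 100000 - 5000 = 95000
Inflation rate = net / sunk * 100 = 95000 / 5000 * 100
= 19.0 * 100
= 1900.00%

1900.00%


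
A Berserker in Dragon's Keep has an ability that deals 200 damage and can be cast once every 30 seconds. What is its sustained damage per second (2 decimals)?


DPS = damage / cooldown
= 200 / 30
= 6.67

6.67 DPS


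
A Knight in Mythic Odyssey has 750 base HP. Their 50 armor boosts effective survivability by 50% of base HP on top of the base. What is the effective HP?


EHP = 750 * (1 + 50/100)
= 750 * (1 + 0.5)
= 750 * 1.5
= 1125.0

1125.0 EHP


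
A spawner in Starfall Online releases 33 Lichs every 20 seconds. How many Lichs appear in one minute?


Spawns per minute = count * (60 / interval)
= 33 * (60 / 20)
= 33 * 3.0
= 99.0

99.0 per minute


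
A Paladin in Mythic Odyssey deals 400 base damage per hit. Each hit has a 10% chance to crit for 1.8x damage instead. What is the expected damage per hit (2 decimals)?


E[dmg] = base * (1 + crit_chance * (crit_mult - 1))
cc as decimal = 10/100 = 0.1
cm - 1 = 1.8 - 1 = 0.8
Bonus factor = 0.1 * 0.8 = 0.08
Total multiplier = 1 + 0.08 = 1.08
Expected damage = 400 * 1.08 = 432.00

432.00 damage


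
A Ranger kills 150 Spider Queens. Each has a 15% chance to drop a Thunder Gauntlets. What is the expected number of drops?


Expected drops = kills * (drop_rate / 100)
= 150 * (15 / 100)
= 150 * 0.15
= 22.5

22.5 drops


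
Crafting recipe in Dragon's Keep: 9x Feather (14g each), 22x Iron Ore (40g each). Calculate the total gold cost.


Cost breakdown:
  Feather: 9 * 14 = 126
  Iron Ore: 22 * 40 = 880
Total = 126 + 880 = 1006

1006 gold


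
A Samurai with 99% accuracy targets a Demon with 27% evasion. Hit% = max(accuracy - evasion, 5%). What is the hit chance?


accuracy - evasion = 99 - 27 = 72
Apply floor: max(72, 5) = 72
Hit chance = 72%

72%


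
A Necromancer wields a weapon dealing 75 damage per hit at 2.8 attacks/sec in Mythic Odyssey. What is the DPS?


DPS = damage * attack_speed
= 75 * 2.8
= 210.0

210.0 DPS


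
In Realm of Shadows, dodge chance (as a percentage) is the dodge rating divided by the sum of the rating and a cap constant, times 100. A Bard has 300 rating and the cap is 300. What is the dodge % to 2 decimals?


dodge% = 300 / (300 + 300) * 100
= 300 / 600 * 100
= 0.5 * 100
= 50.00%

50.00%
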